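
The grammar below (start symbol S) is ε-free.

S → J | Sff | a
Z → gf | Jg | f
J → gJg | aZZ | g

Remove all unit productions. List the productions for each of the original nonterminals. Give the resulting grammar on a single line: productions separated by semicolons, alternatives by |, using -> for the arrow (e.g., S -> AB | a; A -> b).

S -> a | g | Sff | aZZ | gJg; J -> g | aZZ | gJg; Z -> f | Jg | gf

Unit productions: S->J.
Unit pairs (A ⇒* B via units): (S,J).
S: inherits non-unit rules of {J, S} → Sff | a | aZZ | g | gJg.
J: inherits non-unit rules of {J} → aZZ | g | gJg.
Z: inherits non-unit rules of {Z} → Jg | f | gf.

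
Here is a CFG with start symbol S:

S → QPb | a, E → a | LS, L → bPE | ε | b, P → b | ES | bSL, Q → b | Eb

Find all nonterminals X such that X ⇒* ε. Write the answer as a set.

Directly nullable (have an ε-rule): {L}.
Not nullable: E, P, Q, S — each has a terminal in every rule's right-hand side or depends on a non-nullable symbol.

{L}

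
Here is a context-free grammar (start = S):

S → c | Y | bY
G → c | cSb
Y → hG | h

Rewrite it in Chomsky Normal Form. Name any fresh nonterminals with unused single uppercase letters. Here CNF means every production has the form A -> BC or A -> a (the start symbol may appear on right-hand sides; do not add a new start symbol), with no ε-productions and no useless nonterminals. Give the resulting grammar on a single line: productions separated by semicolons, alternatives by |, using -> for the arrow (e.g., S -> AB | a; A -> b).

S -> c | h | BY | CG; A -> c; B -> b; C -> h; D -> SB; G -> c | AD; Y -> h | CG

No ε-productions.
After unit-elimination: S -> c | h | bY | hG; G -> c | cSb; Y -> h | hG.
TERM: introduce B -> b, A -> c, C -> h and substitute in every rule of length ≥2.
BIN: G -> ASB becomes G -> AD, D -> SB.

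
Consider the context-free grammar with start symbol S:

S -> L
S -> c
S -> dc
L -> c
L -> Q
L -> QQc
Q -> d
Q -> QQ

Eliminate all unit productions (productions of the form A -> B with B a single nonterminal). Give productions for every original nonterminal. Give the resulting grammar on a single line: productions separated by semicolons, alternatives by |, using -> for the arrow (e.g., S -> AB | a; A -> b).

Unit productions: L->Q, S->L.
Unit pairs (A ⇒* B via units): (L,Q), (S,L), (S,Q).
S: inherits non-unit rules of {L, Q, S} → QQ | QQc | c | d | dc.
L: inherits non-unit rules of {L, Q} → QQ | QQc | c | d.
Q: inherits non-unit rules of {Q} → QQ | d.

S -> c | d | QQ | dc | QQc; L -> c | d | QQ | QQc; Q -> d | QQ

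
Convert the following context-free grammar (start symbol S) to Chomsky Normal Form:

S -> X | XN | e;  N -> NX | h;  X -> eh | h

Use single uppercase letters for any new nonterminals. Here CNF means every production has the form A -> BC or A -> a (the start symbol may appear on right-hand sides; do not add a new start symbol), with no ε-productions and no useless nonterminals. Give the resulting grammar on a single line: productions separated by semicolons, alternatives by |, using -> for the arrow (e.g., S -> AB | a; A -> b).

No ε-productions.
After unit-elimination: S -> e | h | XN | eh; N -> h | NX; X -> h | eh.
TERM: introduce A -> e, B -> h and substitute in every rule of length ≥2.

S -> e | h | AB | XN; A -> e; B -> h; N -> h | NX; X -> h | AB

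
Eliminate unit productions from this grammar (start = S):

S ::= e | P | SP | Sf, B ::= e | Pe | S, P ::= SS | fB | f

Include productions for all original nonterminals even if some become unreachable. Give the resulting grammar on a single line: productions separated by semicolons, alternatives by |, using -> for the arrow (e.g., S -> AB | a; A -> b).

Unit productions: B->S, S->P.
Unit pairs (A ⇒* B via units): (B,P), (B,S), (S,P).
S: inherits non-unit rules of {P, S} → SP | SS | Sf | e | f | fB.
B: inherits non-unit rules of {B, P, S} → Pe | SP | SS | Sf | e | f | fB.
P: inherits non-unit rules of {P} → SS | f | fB.

S -> e | f | SP | SS | Sf | fB; B -> e | f | Pe | SP | SS | Sf | fB; P -> f | SS | fB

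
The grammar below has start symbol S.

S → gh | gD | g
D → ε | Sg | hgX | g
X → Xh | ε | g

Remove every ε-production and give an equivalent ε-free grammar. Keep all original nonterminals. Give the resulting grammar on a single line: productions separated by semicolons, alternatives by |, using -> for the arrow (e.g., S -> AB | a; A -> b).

S -> g | gD | gh; D -> g | Sg | hg | hgX; X -> g | h | Xh

Nullable set: {D, X}.
S -> gD: D nullable, giving g | gD.
Drop D -> ε.
D -> hgX: X nullable, giving hg | hgX.
Drop X -> ε.
X -> Xh: X nullable, giving Xh | h.
Unchanged (no nullable symbols): S -> g; S -> gh; D -> Sg; D -> g; X -> g.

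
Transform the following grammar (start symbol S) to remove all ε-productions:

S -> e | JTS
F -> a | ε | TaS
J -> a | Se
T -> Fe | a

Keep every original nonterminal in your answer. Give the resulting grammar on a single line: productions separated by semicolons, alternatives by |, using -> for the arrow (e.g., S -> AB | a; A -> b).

Nullable set: {F}.
Drop F -> ε.
T -> Fe: F nullable, giving Fe | e.
Unchanged (no nullable symbols): S -> JTS; S -> e; F -> TaS; F -> a; J -> Se; J -> a; T -> a.

S -> e | JTS; F -> a | TaS; J -> a | Se; T -> a | e | Fe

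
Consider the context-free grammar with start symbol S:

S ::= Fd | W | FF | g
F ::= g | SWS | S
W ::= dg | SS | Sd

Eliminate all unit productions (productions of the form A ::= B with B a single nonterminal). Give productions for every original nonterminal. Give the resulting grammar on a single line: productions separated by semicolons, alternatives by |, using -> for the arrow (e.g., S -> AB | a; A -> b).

Unit productions: F->S, S->W.
Unit pairs (A ⇒* B via units): (F,S), (F,W), (S,W).
S: inherits non-unit rules of {S, W} → FF | Fd | SS | Sd | dg | g.
F: inherits non-unit rules of {F, S, W} → FF | Fd | SS | SWS | Sd | dg | g.
W: inherits non-unit rules of {W} → SS | Sd | dg.

S -> g | FF | Fd | SS | Sd | dg; F -> g | FF | Fd | SS | Sd | dg | SWS; W -> SS | Sd | dg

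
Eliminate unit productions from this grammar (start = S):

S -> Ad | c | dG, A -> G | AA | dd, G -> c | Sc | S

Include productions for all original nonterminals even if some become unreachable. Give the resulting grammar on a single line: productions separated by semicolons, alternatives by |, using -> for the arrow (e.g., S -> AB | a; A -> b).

S -> c | Ad | dG; A -> c | AA | Ad | Sc | dG | dd; G -> c | Ad | Sc | dG

Unit productions: A->G, G->S.
Unit pairs (A ⇒* B via units): (A,G), (A,S), (G,S).
S: inherits non-unit rules of {S} → Ad | c | dG.
A: inherits non-unit rules of {A, G, S} → AA | Ad | Sc | c | dG | dd.
G: inherits non-unit rules of {G, S} → Ad | Sc | c | dG.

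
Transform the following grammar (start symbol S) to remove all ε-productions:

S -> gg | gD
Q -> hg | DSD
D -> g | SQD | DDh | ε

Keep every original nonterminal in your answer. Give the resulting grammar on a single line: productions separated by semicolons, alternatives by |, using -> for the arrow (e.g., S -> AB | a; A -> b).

S -> g | gD | gg; D -> g | h | Dh | SQ | DDh | SQD; Q -> S | DS | SD | hg | DSD

Nullable set: {D}.
S -> gD: D nullable, giving g | gD.
Drop D -> ε.
D -> DDh: D, D nullable, giving DDh | Dh | h.
D -> SQD: D nullable, giving SQ | SQD.
Q -> DSD: D, D nullable, giving DS | DSD | S | SD.
Unchanged (no nullable symbols): S -> gg; D -> g; Q -> hg.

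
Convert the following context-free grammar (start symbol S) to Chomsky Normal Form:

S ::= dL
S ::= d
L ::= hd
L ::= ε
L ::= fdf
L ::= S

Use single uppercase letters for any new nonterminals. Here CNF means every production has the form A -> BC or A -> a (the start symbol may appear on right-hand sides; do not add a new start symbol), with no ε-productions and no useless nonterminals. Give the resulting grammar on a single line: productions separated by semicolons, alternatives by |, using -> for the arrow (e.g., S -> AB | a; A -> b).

S -> d | AL; A -> d; B -> f; C -> h; D -> AB; L -> d | AL | BD | CA

Nullable: {L}; after ε-elimination: S -> d | dL; L -> S | hd | fdf.
After unit-elimination: S -> d | dL; L -> d | dL | hd | fdf.
TERM: introduce A -> d, B -> f, C -> h and substitute in every rule of length ≥2.
BIN: L -> BAB becomes L -> BD, D -> AB.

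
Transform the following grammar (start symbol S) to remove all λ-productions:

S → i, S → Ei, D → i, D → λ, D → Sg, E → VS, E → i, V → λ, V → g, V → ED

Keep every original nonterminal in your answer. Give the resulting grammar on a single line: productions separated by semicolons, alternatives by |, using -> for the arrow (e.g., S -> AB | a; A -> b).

S -> i | Ei; D -> i | Sg; E -> S | i | VS; V -> E | g | ED

Nullable set: {D, V}.
Drop D -> λ.
E -> VS: V nullable, giving S | VS.
Drop V -> λ.
V -> ED: D nullable, giving E | ED.
Unchanged (no nullable symbols): S -> Ei; S -> i; D -> Sg; D -> i; E -> i; V -> g.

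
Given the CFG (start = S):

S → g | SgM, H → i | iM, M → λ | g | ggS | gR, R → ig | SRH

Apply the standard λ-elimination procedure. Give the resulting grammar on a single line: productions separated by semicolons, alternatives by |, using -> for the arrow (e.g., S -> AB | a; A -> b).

Nullable set: {M}.
S -> SgM: M nullable, giving Sg | SgM.
H -> iM: M nullable, giving i | iM.
Drop M -> λ.
Unchanged (no nullable symbols): S -> g; H -> i; M -> g; M -> gR; M -> ggS; R -> SRH; R -> ig.

S -> g | Sg | SgM; H -> i | iM; M -> g | gR | ggS; R -> ig | SRH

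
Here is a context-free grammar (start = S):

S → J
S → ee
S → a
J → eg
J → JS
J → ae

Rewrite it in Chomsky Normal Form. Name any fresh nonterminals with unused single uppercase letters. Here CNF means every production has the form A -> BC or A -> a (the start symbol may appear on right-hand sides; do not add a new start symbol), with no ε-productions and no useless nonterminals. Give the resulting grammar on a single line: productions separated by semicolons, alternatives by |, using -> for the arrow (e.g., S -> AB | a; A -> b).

No ε-productions.
After unit-elimination: S -> a | JS | ae | ee | eg; J -> JS | ae | eg.
TERM: introduce A -> a, B -> e, C -> g and substitute in every rule of length ≥2.

S -> a | AB | BB | BC | JS; A -> a; B -> e; C -> g; J -> AB | BC | JS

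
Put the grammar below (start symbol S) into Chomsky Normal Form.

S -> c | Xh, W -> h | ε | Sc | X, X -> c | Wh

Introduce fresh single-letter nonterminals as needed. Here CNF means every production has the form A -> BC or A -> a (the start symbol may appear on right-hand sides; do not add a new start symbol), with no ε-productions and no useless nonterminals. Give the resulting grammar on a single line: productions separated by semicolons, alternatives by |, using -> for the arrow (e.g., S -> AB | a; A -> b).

S -> c | XA; A -> h; B -> c; W -> c | h | SB | WA; X -> c | h | WA

Nullable: {W}; after ε-elimination: S -> c | Xh; W -> X | h | Sc; X -> c | h | Wh.
After unit-elimination: S -> c | Xh; W -> c | h | Sc | Wh; X -> c | h | Wh.
TERM: introduce B -> c, A -> h and substitute in every rule of length ≥2.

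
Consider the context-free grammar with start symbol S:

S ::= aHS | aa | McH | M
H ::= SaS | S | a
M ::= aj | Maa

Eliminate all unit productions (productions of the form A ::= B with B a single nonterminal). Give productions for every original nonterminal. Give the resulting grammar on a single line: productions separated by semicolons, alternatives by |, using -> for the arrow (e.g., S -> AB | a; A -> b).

S -> aa | aj | Maa | McH | aHS; H -> a | aa | aj | Maa | McH | SaS | aHS; M -> aj | Maa

Unit productions: H->S, S->M.
Unit pairs (A ⇒* B via units): (H,M), (H,S), (S,M).
S: inherits non-unit rules of {M, S} → Maa | McH | aHS | aa | aj.
H: inherits non-unit rules of {H, M, S} → Maa | McH | SaS | a | aHS | aa | aj.
M: inherits non-unit rules of {M} → Maa | aj.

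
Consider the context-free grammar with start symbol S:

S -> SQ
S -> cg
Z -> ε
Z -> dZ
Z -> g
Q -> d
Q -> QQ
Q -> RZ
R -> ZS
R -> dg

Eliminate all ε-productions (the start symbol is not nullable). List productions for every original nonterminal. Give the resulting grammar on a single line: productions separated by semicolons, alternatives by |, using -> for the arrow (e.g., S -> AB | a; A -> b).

Nullable set: {Z}.
Q -> RZ: Z nullable, giving R | RZ.
R -> ZS: Z nullable, giving S | ZS.
Drop Z -> ε.
Z -> dZ: Z nullable, giving d | dZ.
Unchanged (no nullable symbols): S -> SQ; S -> cg; Q -> QQ; Q -> d; R -> dg; Z -> g.

S -> SQ | cg; Q -> R | d | QQ | RZ; R -> S | ZS | dg; Z -> d | g | dZ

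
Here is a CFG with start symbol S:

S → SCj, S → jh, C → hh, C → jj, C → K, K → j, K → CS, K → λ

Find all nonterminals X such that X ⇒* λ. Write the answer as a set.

Directly nullable (have an ε-rule): {K}.
C is nullable via C -> K (every symbol on the right is already known nullable).
Not nullable: S — each has a terminal in every rule's right-hand side or depends on a non-nullable symbol.

{C, K}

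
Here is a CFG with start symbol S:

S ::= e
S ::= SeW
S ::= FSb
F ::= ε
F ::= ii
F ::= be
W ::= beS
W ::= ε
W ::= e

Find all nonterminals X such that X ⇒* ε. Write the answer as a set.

{F, W}

Directly nullable (have an ε-rule): {F, W}.
Not nullable: S — each has a terminal in every rule's right-hand side or depends on a non-nullable symbol.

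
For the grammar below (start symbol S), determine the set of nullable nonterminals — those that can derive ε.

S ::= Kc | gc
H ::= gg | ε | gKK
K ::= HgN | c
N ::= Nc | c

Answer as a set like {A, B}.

Directly nullable (have an ε-rule): {H}.
Not nullable: K, N, S — each has a terminal in every rule's right-hand side or depends on a non-nullable symbol.

{H}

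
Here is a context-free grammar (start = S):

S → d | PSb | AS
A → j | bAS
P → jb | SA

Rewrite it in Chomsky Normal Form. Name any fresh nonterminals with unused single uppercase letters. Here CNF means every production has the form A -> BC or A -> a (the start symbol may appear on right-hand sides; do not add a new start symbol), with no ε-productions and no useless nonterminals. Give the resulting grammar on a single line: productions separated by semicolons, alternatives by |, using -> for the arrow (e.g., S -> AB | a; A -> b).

S -> d | AS | PE; A -> j | BD; B -> b; C -> j; D -> AS; E -> SB; P -> CB | SA

No ε-productions.
No unit productions to eliminate.
TERM: introduce B -> b, C -> j and substitute in every rule of length ≥2.
BIN: A -> BAS becomes A -> BD, D -> AS; S -> PSB becomes S -> PE, E -> SB.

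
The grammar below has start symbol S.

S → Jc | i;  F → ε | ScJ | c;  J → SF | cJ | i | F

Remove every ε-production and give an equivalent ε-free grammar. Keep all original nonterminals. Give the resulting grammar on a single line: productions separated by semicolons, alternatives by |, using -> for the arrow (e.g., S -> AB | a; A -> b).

Nullable set: {F, J}.
S -> Jc: J nullable, giving Jc | c.
Drop F -> ε.
F -> ScJ: J nullable, giving Sc | ScJ.
J -> F: F nullable, giving F.
J -> SF: F nullable, giving S | SF.
J -> cJ: J nullable, giving c | cJ.
Unchanged (no nullable symbols): S -> i; F -> c; J -> i.

S -> c | i | Jc; F -> c | Sc | ScJ; J -> F | S | c | i | SF | cJ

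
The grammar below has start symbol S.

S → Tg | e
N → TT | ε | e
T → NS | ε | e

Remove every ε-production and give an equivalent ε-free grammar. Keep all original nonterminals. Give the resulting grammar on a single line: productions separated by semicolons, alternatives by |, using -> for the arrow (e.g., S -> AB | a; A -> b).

S -> e | g | Tg; N -> T | e | TT; T -> S | e | NS

Nullable set: {N, T}.
S -> Tg: T nullable, giving Tg | g.
Drop N -> ε.
N -> TT: T, T nullable, giving T | TT.
Drop T -> ε.
T -> NS: N nullable, giving NS | S.
Unchanged (no nullable symbols): S -> e; N -> e; T -> e.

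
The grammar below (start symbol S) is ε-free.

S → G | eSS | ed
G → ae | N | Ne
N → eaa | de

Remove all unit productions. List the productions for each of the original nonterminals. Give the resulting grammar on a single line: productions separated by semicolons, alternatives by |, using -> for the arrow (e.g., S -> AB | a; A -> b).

Unit productions: G->N, S->G.
Unit pairs (A ⇒* B via units): (G,N), (S,G), (S,N).
S: inherits non-unit rules of {G, N, S} → Ne | ae | de | eSS | eaa | ed.
G: inherits non-unit rules of {G, N} → Ne | ae | de | eaa.
N: inherits non-unit rules of {N} → de | eaa.

S -> Ne | ae | de | ed | eSS | eaa; G -> Ne | ae | de | eaa; N -> de | eaa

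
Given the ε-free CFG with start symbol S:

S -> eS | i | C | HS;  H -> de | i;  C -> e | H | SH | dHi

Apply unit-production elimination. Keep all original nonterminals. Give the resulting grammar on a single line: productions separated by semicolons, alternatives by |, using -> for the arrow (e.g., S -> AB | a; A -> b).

Unit productions: C->H, S->C.
Unit pairs (A ⇒* B via units): (C,H), (S,C), (S,H).
S: inherits non-unit rules of {C, H, S} → HS | SH | dHi | de | e | eS | i.
C: inherits non-unit rules of {C, H} → SH | dHi | de | e | i.
H: inherits non-unit rules of {H} → de | i.

S -> e | i | HS | SH | de | eS | dHi; C -> e | i | SH | de | dHi; H -> i | de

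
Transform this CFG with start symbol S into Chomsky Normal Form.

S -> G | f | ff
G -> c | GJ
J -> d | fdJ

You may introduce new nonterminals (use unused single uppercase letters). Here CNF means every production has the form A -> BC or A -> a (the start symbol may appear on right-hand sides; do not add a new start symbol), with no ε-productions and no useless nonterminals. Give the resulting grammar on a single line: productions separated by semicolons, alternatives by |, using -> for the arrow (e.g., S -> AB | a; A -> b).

No ε-productions.
After unit-elimination: S -> c | f | GJ | ff; G -> c | GJ; J -> d | fdJ.
TERM: introduce B -> d, A -> f and substitute in every rule of length ≥2.
BIN: J -> ABJ becomes J -> AC, C -> BJ.

S -> c | f | AA | GJ; A -> f; B -> d; C -> BJ; G -> c | GJ; J -> d | AC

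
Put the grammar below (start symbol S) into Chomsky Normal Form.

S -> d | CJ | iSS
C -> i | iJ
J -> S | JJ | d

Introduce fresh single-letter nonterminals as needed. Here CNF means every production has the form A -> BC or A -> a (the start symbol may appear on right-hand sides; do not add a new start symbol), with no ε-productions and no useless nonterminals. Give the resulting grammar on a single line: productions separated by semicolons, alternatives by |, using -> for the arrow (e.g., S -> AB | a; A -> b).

S -> d | AD | CJ; A -> i; B -> SS; C -> i | AJ; D -> SS; J -> d | AB | CJ | JJ

No ε-productions.
After unit-elimination: S -> d | CJ | iSS; C -> i | iJ; J -> d | CJ | JJ | iSS.
TERM: introduce A -> i and substitute in every rule of length ≥2.
BIN: J -> ASS becomes J -> AB, B -> SS; S -> ASS becomes S -> AD, D -> SS.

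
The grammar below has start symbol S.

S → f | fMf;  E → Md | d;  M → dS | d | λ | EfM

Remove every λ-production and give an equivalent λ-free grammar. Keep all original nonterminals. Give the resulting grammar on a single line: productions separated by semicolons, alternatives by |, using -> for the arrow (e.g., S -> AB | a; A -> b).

S -> f | ff | fMf; E -> d | Md; M -> d | Ef | dS | EfM

Nullable set: {M}.
S -> fMf: M nullable, giving fMf | ff.
E -> Md: M nullable, giving Md | d.
Drop M -> λ.
M -> EfM: M nullable, giving Ef | EfM.
Unchanged (no nullable symbols): S -> f; E -> d; M -> d; M -> dS.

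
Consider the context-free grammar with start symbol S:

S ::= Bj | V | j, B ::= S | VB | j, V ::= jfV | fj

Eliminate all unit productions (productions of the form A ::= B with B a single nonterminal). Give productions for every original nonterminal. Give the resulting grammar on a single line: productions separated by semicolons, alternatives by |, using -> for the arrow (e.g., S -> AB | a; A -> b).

S -> j | Bj | fj | jfV; B -> j | Bj | VB | fj | jfV; V -> fj | jfV

Unit productions: B->S, S->V.
Unit pairs (A ⇒* B via units): (B,S), (B,V), (S,V).
S: inherits non-unit rules of {S, V} → Bj | fj | j | jfV.
B: inherits non-unit rules of {B, S, V} → Bj | VB | fj | j | jfV.
V: inherits non-unit rules of {V} → fj | jfV.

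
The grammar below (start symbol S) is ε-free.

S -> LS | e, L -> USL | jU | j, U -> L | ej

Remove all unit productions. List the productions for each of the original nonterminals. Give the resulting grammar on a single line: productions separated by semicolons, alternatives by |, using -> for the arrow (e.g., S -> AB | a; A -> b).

Unit productions: U->L.
Unit pairs (A ⇒* B via units): (U,L).
S: inherits non-unit rules of {S} → LS | e.
L: inherits non-unit rules of {L} → USL | j | jU.
U: inherits non-unit rules of {L, U} → USL | ej | j | jU.

S -> e | LS; L -> j | jU | USL; U -> j | ej | jU | USL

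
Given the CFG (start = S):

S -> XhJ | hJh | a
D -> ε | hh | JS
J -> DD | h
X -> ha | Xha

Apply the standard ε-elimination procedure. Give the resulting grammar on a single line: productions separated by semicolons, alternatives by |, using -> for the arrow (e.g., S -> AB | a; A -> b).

Nullable set: {D, J}.
S -> XhJ: J nullable, giving Xh | XhJ.
S -> hJh: J nullable, giving hJh | hh.
Drop D -> ε.
D -> JS: J nullable, giving JS | S.
J -> DD: D, D nullable, giving D | DD.
Unchanged (no nullable symbols): S -> a; D -> hh; J -> h; X -> Xha; X -> ha.

S -> a | Xh | hh | XhJ | hJh; D -> S | JS | hh; J -> D | h | DD; X -> ha | Xha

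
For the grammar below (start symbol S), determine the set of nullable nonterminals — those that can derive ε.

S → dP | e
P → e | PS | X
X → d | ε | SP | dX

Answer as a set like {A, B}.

{P, X}

Directly nullable (have an ε-rule): {X}.
P is nullable via P -> X (every symbol on the right is already known nullable).
Not nullable: S — each has a terminal in every rule's right-hand side or depends on a non-nullable symbol.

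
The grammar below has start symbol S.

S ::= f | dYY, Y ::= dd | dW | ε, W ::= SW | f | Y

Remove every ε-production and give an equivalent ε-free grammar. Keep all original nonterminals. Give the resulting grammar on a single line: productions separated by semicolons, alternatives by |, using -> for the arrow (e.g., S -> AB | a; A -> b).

Nullable set: {W, Y}.
S -> dYY: Y, Y nullable, giving d | dY | dYY.
W -> SW: W nullable, giving S | SW.
W -> Y: Y nullable, giving Y.
Drop Y -> ε.
Y -> dW: W nullable, giving d | dW.
Unchanged (no nullable symbols): S -> f; W -> f; Y -> dd.

S -> d | f | dY | dYY; W -> S | Y | f | SW; Y -> d | dW | dd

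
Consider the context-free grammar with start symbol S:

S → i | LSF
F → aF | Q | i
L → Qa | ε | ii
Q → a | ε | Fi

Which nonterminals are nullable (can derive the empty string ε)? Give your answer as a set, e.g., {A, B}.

{F, L, Q}

Directly nullable (have an ε-rule): {L, Q}.
F is nullable via F -> Q (every symbol on the right is already known nullable).
Not nullable: S — each has a terminal in every rule's right-hand side or depends on a non-nullable symbol.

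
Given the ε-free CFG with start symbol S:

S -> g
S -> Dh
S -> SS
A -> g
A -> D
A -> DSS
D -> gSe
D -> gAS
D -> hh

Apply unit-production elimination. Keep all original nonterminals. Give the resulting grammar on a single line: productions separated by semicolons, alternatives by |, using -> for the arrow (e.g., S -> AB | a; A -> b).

Unit productions: A->D.
Unit pairs (A ⇒* B via units): (A,D).
S: inherits non-unit rules of {S} → Dh | SS | g.
A: inherits non-unit rules of {A, D} → DSS | g | gAS | gSe | hh.
D: inherits non-unit rules of {D} → gAS | gSe | hh.

S -> g | Dh | SS; A -> g | hh | DSS | gAS | gSe; D -> hh | gAS | gSe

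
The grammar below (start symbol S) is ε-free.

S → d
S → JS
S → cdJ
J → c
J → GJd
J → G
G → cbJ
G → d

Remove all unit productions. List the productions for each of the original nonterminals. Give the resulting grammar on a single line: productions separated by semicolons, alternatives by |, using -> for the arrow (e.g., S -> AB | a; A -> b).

Unit productions: J->G.
Unit pairs (A ⇒* B via units): (J,G).
S: inherits non-unit rules of {S} → JS | cdJ | d.
G: inherits non-unit rules of {G} → cbJ | d.
J: inherits non-unit rules of {G, J} → GJd | c | cbJ | d.

S -> d | JS | cdJ; G -> d | cbJ; J -> c | d | GJd | cbJ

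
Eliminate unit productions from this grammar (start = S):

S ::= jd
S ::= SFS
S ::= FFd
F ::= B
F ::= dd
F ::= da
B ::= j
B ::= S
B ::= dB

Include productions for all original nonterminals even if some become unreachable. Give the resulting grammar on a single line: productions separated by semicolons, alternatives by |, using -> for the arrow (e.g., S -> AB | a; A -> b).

Unit productions: B->S, F->B.
Unit pairs (A ⇒* B via units): (B,S), (F,B), (F,S).
S: inherits non-unit rules of {S} → FFd | SFS | jd.
B: inherits non-unit rules of {B, S} → FFd | SFS | dB | j | jd.
F: inherits non-unit rules of {B, F, S} → FFd | SFS | dB | da | dd | j | jd.

S -> jd | FFd | SFS; B -> j | dB | jd | FFd | SFS; F -> j | dB | da | dd | jd | FFd | SFS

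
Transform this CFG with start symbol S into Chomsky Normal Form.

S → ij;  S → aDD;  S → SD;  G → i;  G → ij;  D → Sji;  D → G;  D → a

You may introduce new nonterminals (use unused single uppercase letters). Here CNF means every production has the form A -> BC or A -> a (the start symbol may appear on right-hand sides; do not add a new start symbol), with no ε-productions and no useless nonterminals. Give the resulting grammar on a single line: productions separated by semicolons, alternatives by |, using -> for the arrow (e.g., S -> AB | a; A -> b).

No ε-productions.
After unit-elimination: S -> SD | ij | aDD; D -> a | i | ij | Sji; G -> i | ij.
TERM: introduce C -> a, B -> i, A -> j and substitute in every rule of length ≥2.
BIN: D -> SAB becomes D -> SE, E -> AB; S -> CDD becomes S -> CF, F -> DD.
Drop unreachable/unproductive: G.

S -> BA | CF | SD; A -> j; B -> i; C -> a; D -> a | i | BA | SE; E -> AB; F -> DD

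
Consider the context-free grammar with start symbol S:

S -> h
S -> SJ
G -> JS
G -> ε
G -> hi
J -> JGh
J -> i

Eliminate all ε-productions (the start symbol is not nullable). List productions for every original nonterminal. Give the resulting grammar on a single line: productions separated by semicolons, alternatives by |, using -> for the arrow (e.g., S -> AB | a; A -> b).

S -> h | SJ; G -> JS | hi; J -> i | Jh | JGh

Nullable set: {G}.
Drop G -> ε.
J -> JGh: G nullable, giving JGh | Jh.
Unchanged (no nullable symbols): S -> SJ; S -> h; G -> JS; G -> hi; J -> i.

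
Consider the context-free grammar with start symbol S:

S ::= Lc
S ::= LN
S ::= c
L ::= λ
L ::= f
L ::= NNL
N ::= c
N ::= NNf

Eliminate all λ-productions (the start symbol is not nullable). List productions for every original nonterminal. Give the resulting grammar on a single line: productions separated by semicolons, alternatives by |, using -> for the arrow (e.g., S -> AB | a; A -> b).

S -> N | c | LN | Lc; L -> f | NN | NNL; N -> c | NNf

Nullable set: {L}.
S -> LN: L nullable, giving LN | N.
S -> Lc: L nullable, giving Lc | c.
Drop L -> λ.
L -> NNL: L nullable, giving NN | NNL.
Unchanged (no nullable symbols): S -> c; L -> f; N -> NNf; N -> c.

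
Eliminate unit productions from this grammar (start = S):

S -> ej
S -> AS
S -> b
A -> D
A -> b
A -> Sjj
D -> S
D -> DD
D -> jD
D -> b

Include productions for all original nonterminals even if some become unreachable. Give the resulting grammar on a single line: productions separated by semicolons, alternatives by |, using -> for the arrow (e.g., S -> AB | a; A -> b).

S -> b | AS | ej; A -> b | AS | DD | ej | jD | Sjj; D -> b | AS | DD | ej | jD

Unit productions: A->D, D->S.
Unit pairs (A ⇒* B via units): (A,D), (A,S), (D,S).
S: inherits non-unit rules of {S} → AS | b | ej.
A: inherits non-unit rules of {A, D, S} → AS | DD | Sjj | b | ej | jD.
D: inherits non-unit rules of {D, S} → AS | DD | b | ej | jD.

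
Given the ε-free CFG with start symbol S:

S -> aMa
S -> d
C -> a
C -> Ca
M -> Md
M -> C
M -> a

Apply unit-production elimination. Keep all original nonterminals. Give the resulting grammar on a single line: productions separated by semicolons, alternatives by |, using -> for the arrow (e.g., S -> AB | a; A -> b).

S -> d | aMa; C -> a | Ca; M -> a | Ca | Md

Unit productions: M->C.
Unit pairs (A ⇒* B via units): (M,C).
S: inherits non-unit rules of {S} → aMa | d.
C: inherits non-unit rules of {C} → Ca | a.
M: inherits non-unit rules of {C, M} → Ca | Md | a.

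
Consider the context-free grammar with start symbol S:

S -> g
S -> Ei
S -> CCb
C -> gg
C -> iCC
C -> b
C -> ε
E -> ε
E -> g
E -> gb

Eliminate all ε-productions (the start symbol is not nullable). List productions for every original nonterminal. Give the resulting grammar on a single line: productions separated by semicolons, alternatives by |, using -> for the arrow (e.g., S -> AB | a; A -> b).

Nullable set: {C, E}.
S -> CCb: C, C nullable, giving CCb | Cb | b.
S -> Ei: E nullable, giving Ei | i.
Drop C -> ε.
C -> iCC: C, C nullable, giving i | iC | iCC.
Drop E -> ε.
Unchanged (no nullable symbols): S -> g; C -> b; C -> gg; E -> g; E -> gb.

S -> b | g | i | Cb | Ei | CCb; C -> b | i | gg | iC | iCC; E -> g | gb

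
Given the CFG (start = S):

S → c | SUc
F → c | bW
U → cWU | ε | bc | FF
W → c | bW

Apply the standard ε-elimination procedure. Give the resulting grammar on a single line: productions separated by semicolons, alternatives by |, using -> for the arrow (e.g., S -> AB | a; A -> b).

Nullable set: {U}.
S -> SUc: U nullable, giving SUc | Sc.
Drop U -> ε.
U -> cWU: U nullable, giving cW | cWU.
Unchanged (no nullable symbols): S -> c; F -> bW; F -> c; U -> FF; U -> bc; W -> bW; W -> c.

S -> c | Sc | SUc; F -> c | bW; U -> FF | bc | cW | cWU; W -> c | bW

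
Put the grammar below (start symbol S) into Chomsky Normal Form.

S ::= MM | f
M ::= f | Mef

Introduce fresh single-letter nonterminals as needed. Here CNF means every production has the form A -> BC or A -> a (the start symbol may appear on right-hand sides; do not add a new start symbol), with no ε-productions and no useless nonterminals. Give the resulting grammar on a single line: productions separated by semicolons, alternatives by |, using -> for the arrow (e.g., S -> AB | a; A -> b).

No ε-productions.
No unit productions to eliminate.
TERM: introduce A -> e, B -> f and substitute in every rule of length ≥2.
BIN: M -> MAB becomes M -> MC, C -> AB.

S -> f | MM; A -> e; B -> f; C -> AB; M -> f | MC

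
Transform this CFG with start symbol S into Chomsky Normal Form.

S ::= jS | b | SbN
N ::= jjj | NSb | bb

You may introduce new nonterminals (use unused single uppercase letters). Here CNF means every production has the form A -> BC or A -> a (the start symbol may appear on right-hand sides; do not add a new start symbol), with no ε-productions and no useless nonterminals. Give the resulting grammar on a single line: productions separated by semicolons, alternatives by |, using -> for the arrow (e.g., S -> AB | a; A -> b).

No ε-productions.
No unit productions to eliminate.
TERM: introduce A -> b, B -> j and substitute in every rule of length ≥2.
BIN: N -> BBB becomes N -> BC, C -> BB; N -> NSA becomes N -> ND, D -> SA; S -> SAN becomes S -> SE, E -> AN.

S -> b | BS | SE; A -> b; B -> j; C -> BB; D -> SA; E -> AN; N -> AA | BC | ND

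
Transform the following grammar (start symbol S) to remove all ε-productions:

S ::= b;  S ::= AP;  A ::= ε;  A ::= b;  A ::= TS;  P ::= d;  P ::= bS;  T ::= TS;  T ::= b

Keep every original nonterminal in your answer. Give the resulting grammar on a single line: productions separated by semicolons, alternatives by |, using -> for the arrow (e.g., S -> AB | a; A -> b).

S -> P | b | AP; A -> b | TS; P -> d | bS; T -> b | TS

Nullable set: {A}.
S -> AP: A nullable, giving AP | P.
Drop A -> ε.
Unchanged (no nullable symbols): S -> b; A -> TS; A -> b; P -> bS; P -> d; T -> TS; T -> b.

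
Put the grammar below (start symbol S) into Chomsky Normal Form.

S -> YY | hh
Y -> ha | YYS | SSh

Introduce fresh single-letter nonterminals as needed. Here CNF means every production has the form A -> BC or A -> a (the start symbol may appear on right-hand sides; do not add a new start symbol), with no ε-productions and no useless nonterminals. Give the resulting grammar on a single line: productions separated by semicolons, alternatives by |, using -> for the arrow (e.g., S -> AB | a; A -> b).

No ε-productions.
No unit productions to eliminate.
TERM: introduce B -> a, A -> h and substitute in every rule of length ≥2.
BIN: Y -> SSA becomes Y -> SC, C -> SA; Y -> YYS becomes Y -> YD, D -> YS.

S -> AA | YY; A -> h; B -> a; C -> SA; D -> YS; Y -> AB | SC | YD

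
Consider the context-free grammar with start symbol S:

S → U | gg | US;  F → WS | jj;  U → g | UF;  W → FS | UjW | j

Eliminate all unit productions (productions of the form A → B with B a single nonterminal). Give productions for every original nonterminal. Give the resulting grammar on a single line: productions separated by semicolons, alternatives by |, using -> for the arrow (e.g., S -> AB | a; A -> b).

Unit productions: S->U.
Unit pairs (A ⇒* B via units): (S,U).
S: inherits non-unit rules of {S, U} → UF | US | g | gg.
F: inherits non-unit rules of {F} → WS | jj.
U: inherits non-unit rules of {U} → UF | g.
W: inherits non-unit rules of {W} → FS | UjW | j.

S -> g | UF | US | gg; F -> WS | jj; U -> g | UF; W -> j | FS | UjW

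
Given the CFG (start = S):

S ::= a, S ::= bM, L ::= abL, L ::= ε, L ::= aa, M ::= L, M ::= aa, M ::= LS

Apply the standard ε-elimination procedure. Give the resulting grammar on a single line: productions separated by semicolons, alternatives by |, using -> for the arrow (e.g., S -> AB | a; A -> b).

Nullable set: {L, M}.
S -> bM: M nullable, giving b | bM.
Drop L -> ε.
L -> abL: L nullable, giving ab | abL.
M -> L: L nullable, giving L.
M -> LS: L nullable, giving LS | S.
Unchanged (no nullable symbols): S -> a; L -> aa; M -> aa.

S -> a | b | bM; L -> aa | ab | abL; M -> L | S | LS | aa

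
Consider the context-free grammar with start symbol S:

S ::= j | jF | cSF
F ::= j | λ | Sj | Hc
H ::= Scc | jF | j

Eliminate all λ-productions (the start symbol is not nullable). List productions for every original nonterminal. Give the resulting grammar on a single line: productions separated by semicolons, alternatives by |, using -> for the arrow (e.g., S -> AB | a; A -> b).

Nullable set: {F}.
S -> cSF: F nullable, giving cS | cSF.
S -> jF: F nullable, giving j | jF.
Drop F -> λ.
H -> jF: F nullable, giving j | jF.
Unchanged (no nullable symbols): S -> j; F -> Hc; F -> Sj; F -> j; H -> Scc; H -> j.

S -> j | cS | jF | cSF; F -> j | Hc | Sj; H -> j | jF | Scc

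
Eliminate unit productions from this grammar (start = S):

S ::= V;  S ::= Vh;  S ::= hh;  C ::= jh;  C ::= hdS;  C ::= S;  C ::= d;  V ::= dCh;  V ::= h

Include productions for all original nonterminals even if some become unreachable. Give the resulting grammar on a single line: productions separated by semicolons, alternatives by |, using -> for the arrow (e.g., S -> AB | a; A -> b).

Unit productions: C->S, S->V.
Unit pairs (A ⇒* B via units): (C,S), (C,V), (S,V).
S: inherits non-unit rules of {S, V} → Vh | dCh | h | hh.
C: inherits non-unit rules of {C, S, V} → Vh | d | dCh | h | hdS | hh | jh.
V: inherits non-unit rules of {V} → dCh | h.

S -> h | Vh | hh | dCh; C -> d | h | Vh | hh | jh | dCh | hdS; V -> h | dCh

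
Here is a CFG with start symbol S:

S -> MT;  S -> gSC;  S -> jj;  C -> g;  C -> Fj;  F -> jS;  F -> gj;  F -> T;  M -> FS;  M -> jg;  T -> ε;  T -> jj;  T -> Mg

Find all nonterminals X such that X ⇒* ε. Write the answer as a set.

{F, T}

Directly nullable (have an ε-rule): {T}.
F is nullable via F -> T (every symbol on the right is already known nullable).
Not nullable: C, M, S — each has a terminal in every rule's right-hand side or depends on a non-nullable symbol.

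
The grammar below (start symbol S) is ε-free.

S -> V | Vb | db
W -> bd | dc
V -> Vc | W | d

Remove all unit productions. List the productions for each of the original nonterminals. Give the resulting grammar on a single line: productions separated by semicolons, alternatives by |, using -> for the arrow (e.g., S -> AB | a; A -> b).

S -> d | Vb | Vc | bd | db | dc; V -> d | Vc | bd | dc; W -> bd | dc

Unit productions: S->V, V->W.
Unit pairs (A ⇒* B via units): (S,V), (S,W), (V,W).
S: inherits non-unit rules of {S, V, W} → Vb | Vc | bd | d | db | dc.
V: inherits non-unit rules of {V, W} → Vc | bd | d | dc.
W: inherits non-unit rules of {W} → bd | dc.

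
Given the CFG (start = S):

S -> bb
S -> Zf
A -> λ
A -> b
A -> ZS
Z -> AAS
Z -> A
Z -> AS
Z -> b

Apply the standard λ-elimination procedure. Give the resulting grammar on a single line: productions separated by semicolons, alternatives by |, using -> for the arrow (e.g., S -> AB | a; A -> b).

S -> f | Zf | bb; A -> S | b | ZS; Z -> A | S | b | AS | AAS

Nullable set: {A, Z}.
S -> Zf: Z nullable, giving Zf | f.
Drop A -> λ.
A -> ZS: Z nullable, giving S | ZS.
Z -> A: A nullable, giving A.
Z -> AAS: A, A nullable, giving AAS | AS | S.
Z -> AS: A nullable, giving AS | S.
Unchanged (no nullable symbols): S -> bb; A -> b; Z -> b.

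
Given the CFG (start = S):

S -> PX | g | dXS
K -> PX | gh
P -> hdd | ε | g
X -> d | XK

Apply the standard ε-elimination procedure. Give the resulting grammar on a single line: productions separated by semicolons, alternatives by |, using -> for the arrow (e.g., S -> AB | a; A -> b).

S -> X | g | PX | dXS; K -> X | PX | gh; P -> g | hdd; X -> d | XK

Nullable set: {P}.
S -> PX: P nullable, giving PX | X.
K -> PX: P nullable, giving PX | X.
Drop P -> ε.
Unchanged (no nullable symbols): S -> dXS; S -> g; K -> gh; P -> g; P -> hdd; X -> XK; X -> d.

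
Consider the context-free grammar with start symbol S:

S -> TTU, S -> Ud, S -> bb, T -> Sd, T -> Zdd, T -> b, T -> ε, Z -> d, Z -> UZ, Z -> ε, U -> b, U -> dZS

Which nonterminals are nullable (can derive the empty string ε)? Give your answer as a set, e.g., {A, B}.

{T, Z}

Directly nullable (have an ε-rule): {T, Z}.
Not nullable: S, U — each has a terminal in every rule's right-hand side or depends on a non-nullable symbol.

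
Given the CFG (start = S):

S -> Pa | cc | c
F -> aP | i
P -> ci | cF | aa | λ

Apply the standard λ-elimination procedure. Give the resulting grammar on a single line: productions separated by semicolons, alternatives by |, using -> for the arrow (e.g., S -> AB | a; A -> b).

S -> a | c | Pa | cc; F -> a | i | aP; P -> aa | cF | ci

Nullable set: {P}.
S -> Pa: P nullable, giving Pa | a.
F -> aP: P nullable, giving a | aP.
Drop P -> λ.
Unchanged (no nullable symbols): S -> c; S -> cc; F -> i; P -> aa; P -> cF; P -> ci.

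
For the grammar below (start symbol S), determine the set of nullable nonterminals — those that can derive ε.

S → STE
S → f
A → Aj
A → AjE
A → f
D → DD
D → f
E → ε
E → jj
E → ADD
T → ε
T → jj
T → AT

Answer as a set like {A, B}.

Directly nullable (have an ε-rule): {E, T}.
Not nullable: A, D, S — each has a terminal in every rule's right-hand side or depends on a non-nullable symbol.

{E, T}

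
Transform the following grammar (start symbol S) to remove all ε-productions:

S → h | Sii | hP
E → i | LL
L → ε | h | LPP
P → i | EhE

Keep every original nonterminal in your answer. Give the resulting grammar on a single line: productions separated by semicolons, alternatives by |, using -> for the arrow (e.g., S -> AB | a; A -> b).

S -> h | hP | Sii; E -> L | i | LL; L -> h | PP | LPP; P -> h | i | Eh | hE | EhE

Nullable set: {E, L}.
E -> LL: L, L nullable, giving L | LL.
Drop L -> ε.
L -> LPP: L nullable, giving LPP | PP.
P -> EhE: E, E nullable, giving Eh | EhE | h | hE.
Unchanged (no nullable symbols): S -> Sii; S -> h; S -> hP; E -> i; L -> h; P -> i.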